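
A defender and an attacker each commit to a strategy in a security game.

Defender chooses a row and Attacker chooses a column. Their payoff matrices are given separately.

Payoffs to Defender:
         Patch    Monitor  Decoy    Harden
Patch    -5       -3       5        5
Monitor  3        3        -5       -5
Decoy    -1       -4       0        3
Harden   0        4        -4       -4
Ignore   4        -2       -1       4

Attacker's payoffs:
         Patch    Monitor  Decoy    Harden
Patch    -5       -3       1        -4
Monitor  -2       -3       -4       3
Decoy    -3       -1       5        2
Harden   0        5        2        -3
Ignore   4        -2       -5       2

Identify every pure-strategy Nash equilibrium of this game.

(Patch, Patch): Defender can switch to Monitor (-5 → 3). Not NE.
(Patch, Monitor): Defender can switch to Monitor (-3 → 3). Not NE.
(Patch, Decoy): Defender gets 5, best alternative 0; Attacker gets 1, best alternative -3. No profitable deviation — NE.
(Patch, Harden): Attacker can switch to Monitor (-4 → -3). Not NE.
(Monitor, Patch): Defender can switch to Ignore (3 → 4). Not NE.
(Monitor, Monitor): Defender can switch to Harden (3 → 4). Not NE.
(Monitor, Decoy): Defender can switch to Patch (-5 → 5). Not NE.
(Monitor, Harden): Defender can switch to Patch (-5 → 5). Not NE.
(Decoy, Patch): Defender can switch to Monitor (-1 → 3). Not NE.
(Harden, Monitor): Defender gets 4, best alternative 3; Attacker gets 5, best alternative 2. No profitable deviation — NE.
(Ignore, Patch): Defender gets 4, best alternative 3; Attacker gets 4, best alternative 2. No profitable deviation — NE.
(The remaining 9 profiles each have a profitable deviation by the same check.)

Pure-strategy Nash equilibria: (Patch, Decoy) and (Harden, Monitor) and (Ignore, Patch)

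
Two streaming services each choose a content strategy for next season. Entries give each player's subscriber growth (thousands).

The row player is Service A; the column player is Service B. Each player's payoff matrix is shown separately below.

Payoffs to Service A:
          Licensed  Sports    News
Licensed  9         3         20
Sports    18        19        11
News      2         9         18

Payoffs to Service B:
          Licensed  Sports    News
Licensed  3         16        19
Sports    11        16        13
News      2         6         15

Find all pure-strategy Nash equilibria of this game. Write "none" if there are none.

(Licensed, Licensed): Service A can switch to Sports (9 → 18). Not NE.
(Licensed, Sports): Service A can switch to Sports (3 → 19). Not NE.
(Licensed, News): Service A gets 20, best alternative 18; Service B gets 19, best alternative 16. No profitable deviation — NE.
(Sports, Licensed): Service B can switch to Sports (11 → 16). Not NE.
(Sports, Sports): Service A gets 19, best alternative 9; Service B gets 16, best alternative 13. No profitable deviation — NE.
(Sports, News): Service A can switch to Licensed (11 → 20). Not NE.
(News, Licensed): Service A can switch to Licensed (2 → 9). Not NE.
(News, Sports): Service A can switch to Sports (9 → 19). Not NE.
(News, News): Service A can switch to Licensed (18 → 20). Not NE.

(Licensed, News), (Sports, Sports)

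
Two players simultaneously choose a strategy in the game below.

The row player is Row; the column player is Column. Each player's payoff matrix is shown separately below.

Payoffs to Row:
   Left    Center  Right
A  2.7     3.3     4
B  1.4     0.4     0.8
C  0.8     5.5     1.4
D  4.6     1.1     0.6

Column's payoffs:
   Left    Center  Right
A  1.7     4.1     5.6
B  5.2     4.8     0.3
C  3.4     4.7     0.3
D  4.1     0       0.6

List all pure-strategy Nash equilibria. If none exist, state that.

(A, Right) and (C, Center) and (D, Left)

(A, Left): Row can switch to D (2.7 → 4.6). Not NE.
(A, Center): Row can switch to C (3.3 → 5.5). Not NE.
(A, Right): Row gets 4, best alternative 1.4; Column gets 5.6, best alternative 4.1. No profitable deviation — NE.
(B, Left): Row can switch to A (1.4 → 2.7). Not NE.
(B, Center): Row can switch to A (0.4 → 3.3). Not NE.
(B, Right): Row can switch to A (0.8 → 4). Not NE.
(C, Left): Row can switch to A (0.8 → 2.7). Not NE.
(C, Center): Row gets 5.5, best alternative 3.3; Column gets 4.7, best alternative 3.4. No profitable deviation — NE.
(C, Right): Row can switch to A (1.4 → 4). Not NE.
(D, Left): Row gets 4.6, best alternative 2.7; Column gets 4.1, best alternative 0.6. No profitable deviation — NE.
(D, Center): Row can switch to A (1.1 → 3.3). Not NE.
(D, Right): Row can switch to A (0.6 → 4). Not NE.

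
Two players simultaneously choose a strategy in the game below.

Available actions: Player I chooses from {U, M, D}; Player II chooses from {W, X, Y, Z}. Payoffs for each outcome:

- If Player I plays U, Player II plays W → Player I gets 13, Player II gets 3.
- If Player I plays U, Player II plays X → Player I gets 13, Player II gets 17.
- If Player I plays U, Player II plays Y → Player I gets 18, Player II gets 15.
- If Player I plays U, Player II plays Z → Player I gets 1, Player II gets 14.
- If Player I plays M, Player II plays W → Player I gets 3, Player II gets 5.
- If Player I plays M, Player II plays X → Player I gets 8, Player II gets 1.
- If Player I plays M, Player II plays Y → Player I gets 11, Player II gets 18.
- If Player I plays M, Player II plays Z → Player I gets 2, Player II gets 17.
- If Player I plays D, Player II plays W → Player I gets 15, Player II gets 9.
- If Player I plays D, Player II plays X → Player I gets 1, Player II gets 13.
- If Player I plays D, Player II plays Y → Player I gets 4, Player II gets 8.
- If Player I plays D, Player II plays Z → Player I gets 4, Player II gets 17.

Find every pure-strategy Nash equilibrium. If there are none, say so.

(U, W): Player I can switch to D (13 → 15). Not NE.
(U, X): Player I gets 13, best alternative 8; Player II gets 17, best alternative 15. No profitable deviation — NE.
(U, Y): Player II can switch to X (15 → 17). Not NE.
(U, Z): Player I can switch to M (1 → 2). Not NE.
(M, W): Player I can switch to U (3 → 13). Not NE.
(M, X): Player I can switch to U (8 → 13). Not NE.
(M, Y): Player I can switch to U (11 → 18). Not NE.
(D, Z): Player I gets 4, best alternative 2; Player II gets 17, best alternative 13. No profitable deviation — NE.
(The remaining 4 profiles each have a profitable deviation by the same check.)

The pure Nash equilibria are (U, X), (D, Z).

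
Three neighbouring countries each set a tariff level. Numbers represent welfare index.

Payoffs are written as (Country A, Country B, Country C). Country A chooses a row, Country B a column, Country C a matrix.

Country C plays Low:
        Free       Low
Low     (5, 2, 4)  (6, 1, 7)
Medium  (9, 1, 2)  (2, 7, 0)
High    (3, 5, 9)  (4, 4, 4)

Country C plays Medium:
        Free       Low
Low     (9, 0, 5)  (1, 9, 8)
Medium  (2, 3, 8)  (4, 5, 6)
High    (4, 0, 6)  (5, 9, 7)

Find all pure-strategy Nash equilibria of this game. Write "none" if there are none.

Country A against (Free, Low): payoffs 5, 9, 3 → best response Medium.
Country A against (Free, Medium): payoffs 9, 2, 4 → best response Low.
Country A against (Low, Low): payoffs 6, 2, 4 → best response Low.
Country A against (Low, Medium): payoffs 1, 4, 5 → best response High.
Country B against (Low, Low): payoffs 2, 1 → best response Free.
Country B against (Low, Medium): payoffs 0, 9 → best response Low.
Country B against (Medium, Low): payoffs 1, 7 → best response Low.
Country B against (Medium, Medium): payoffs 3, 5 → best response Low.
Country B against (High, Low): payoffs 5, 4 → best response Free.
Country B against (High, Medium): payoffs 0, 9 → best response Low.
Country C against (Low, Free): payoffs 4, 5 → best response Medium.
Country C against (Low, Low): payoffs 7, 8 → best response Medium.
Country C against (Medium, Free): payoffs 2, 8 → best response Medium.
Country C against (Medium, Low): payoffs 0, 6 → best response Medium.
Country C against (High, Free): payoffs 9, 6 → best response Low.
Country C against (High, Low): payoffs 4, 7 → best response Medium.
Mutual best responses: (High, Low, Medium).

(High, Low, Medium)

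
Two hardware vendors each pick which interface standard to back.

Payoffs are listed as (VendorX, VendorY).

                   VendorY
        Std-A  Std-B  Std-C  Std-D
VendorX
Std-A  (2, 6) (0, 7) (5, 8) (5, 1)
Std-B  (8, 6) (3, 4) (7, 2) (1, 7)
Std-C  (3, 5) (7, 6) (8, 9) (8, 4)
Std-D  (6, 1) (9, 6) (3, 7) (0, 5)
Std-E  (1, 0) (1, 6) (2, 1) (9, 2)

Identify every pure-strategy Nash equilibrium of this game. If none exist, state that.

(Std-A, Std-A): VendorX can switch to Std-B (2 → 8). Not NE.
(Std-A, Std-B): VendorX can switch to Std-B (0 → 3). Not NE.
(Std-A, Std-C): VendorX can switch to Std-B (5 → 7). Not NE.
(Std-A, Std-D): VendorX can switch to Std-C (5 → 8). Not NE.
(Std-B, Std-A): VendorY can switch to Std-D (6 → 7). Not NE.
(Std-B, Std-B): VendorX can switch to Std-C (3 → 7). Not NE.
(Std-C, Std-C): VendorX gets 8, best alternative 7; VendorY gets 9, best alternative 6. No profitable deviation — NE.
(The remaining 13 profiles each have a profitable deviation by the same check.)

The unique pure-strategy Nash equilibrium is (Std-C, Std-C).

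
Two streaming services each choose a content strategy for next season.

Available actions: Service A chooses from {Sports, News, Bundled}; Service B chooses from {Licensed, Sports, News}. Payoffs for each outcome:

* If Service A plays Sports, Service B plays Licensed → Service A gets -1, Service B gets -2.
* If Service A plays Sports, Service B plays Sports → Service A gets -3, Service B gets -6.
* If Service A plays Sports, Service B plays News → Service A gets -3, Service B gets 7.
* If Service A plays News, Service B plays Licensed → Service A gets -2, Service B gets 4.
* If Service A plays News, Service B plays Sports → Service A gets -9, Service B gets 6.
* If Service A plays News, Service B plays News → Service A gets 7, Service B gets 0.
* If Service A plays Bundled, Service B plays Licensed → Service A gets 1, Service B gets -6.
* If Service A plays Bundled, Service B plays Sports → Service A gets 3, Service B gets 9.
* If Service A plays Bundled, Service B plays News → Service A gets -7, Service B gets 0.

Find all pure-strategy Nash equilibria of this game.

Pure NE: (Bundled, Sports)

Service A against Licensed: payoffs -1, -2, 1 → best response Bundled.
Service A against Sports: payoffs -3, -9, 3 → best response Bundled.
Service A against News: payoffs -3, 7, -7 → best response News.
Service B against Sports: payoffs -2, -6, 7 → best response News.
Service B against News: payoffs 4, 6, 0 → best response Sports.
Service B against Bundled: payoffs -6, 9, 0 → best response Sports.
Mutual best responses: (Bundled, Sports).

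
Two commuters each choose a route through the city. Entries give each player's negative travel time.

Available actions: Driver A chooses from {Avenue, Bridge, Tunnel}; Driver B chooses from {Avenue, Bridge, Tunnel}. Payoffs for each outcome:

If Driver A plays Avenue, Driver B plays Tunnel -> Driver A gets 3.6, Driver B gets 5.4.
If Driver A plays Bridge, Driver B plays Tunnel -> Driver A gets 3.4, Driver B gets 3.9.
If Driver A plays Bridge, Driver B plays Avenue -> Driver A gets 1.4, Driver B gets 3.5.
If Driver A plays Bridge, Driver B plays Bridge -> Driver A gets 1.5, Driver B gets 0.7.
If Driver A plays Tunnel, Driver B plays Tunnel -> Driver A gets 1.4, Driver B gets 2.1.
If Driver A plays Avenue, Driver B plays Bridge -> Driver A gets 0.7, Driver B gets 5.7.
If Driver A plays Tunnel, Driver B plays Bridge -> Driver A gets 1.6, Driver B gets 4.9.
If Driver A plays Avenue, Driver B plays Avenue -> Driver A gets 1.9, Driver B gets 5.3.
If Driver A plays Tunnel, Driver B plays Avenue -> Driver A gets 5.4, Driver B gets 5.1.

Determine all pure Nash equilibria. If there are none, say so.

(Tunnel, Avenue)

Check each profile: it is a Nash equilibrium iff no player can strictly gain by switching unilaterally.
(Avenue, Avenue): Driver A can switch to Tunnel (1.9 → 5.4). Not NE.
(Avenue, Bridge): Driver A can switch to Bridge (0.7 → 1.5). Not NE.
(Avenue, Tunnel): Driver B can switch to Bridge (5.4 → 5.7). Not NE.
(Bridge, Avenue): Driver A can switch to Avenue (1.4 → 1.9). Not NE.
(Bridge, Bridge): Driver A can switch to Tunnel (1.5 → 1.6). Not NE.
(Bridge, Tunnel): Driver A can switch to Avenue (3.4 → 3.6). Not NE.
(Tunnel, Avenue): Driver A gets 5.4, best alternative 1.9; Driver B gets 5.1, best alternative 4.9. No profitable deviation — NE.
(Tunnel, Bridge): Driver B can switch to Avenue (4.9 → 5.1). Not NE.
(Tunnel, Tunnel): Driver A can switch to Avenue (1.4 → 3.6). Not NE.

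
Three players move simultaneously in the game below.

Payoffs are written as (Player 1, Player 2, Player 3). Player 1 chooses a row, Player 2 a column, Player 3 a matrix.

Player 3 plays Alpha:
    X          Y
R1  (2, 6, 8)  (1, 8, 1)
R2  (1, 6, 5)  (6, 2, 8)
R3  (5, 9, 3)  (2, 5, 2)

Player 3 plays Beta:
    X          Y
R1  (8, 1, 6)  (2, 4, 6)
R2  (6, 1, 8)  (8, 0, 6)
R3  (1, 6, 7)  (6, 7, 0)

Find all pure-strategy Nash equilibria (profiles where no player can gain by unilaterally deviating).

(R1, X, Alpha): Player 1 can switch to R3 (2 → 5). Not NE.
(R1, X, Beta): Player 2 can switch to Y (1 → 4). Not NE.
(R1, Y, Alpha): Player 1 can switch to R2 (1 → 6). Not NE.
(R1, Y, Beta): Player 1 can switch to R2 (2 → 8). Not NE.
(R2, X, Alpha): Player 1 can switch to R1 (1 → 2). Not NE.
(R2, X, Beta): Player 1 can switch to R1 (6 → 8). Not NE.
(The remaining 6 profiles each have a profitable deviation by the same check.)

none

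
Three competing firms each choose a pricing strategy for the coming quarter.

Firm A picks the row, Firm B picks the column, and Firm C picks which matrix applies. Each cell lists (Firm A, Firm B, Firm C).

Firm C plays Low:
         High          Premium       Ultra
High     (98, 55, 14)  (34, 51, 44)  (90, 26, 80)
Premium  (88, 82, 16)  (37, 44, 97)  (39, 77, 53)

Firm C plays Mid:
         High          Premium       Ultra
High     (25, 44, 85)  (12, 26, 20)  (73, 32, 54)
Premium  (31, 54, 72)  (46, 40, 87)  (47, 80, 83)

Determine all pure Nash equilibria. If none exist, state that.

(High, High, Low): Firm C can switch to Mid (14 → 85). Not NE.
(High, High, Mid): Firm A can switch to Premium (25 → 31). Not NE.
(High, Premium, Low): Firm A can switch to Premium (34 → 37). Not NE.
(High, Premium, Mid): Firm A can switch to Premium (12 → 46). Not NE.
(High, Ultra, Low): Firm B can switch to High (26 → 55). Not NE.
(High, Ultra, Mid): Firm B can switch to High (32 → 44). Not NE.
(Premium, High, Low): Firm A can switch to High (88 → 98). Not NE.
(Premium, High, Mid): Firm B can switch to Ultra (54 → 80). Not NE.
(Premium, Premium, Low): Firm B can switch to High (44 → 82). Not NE.
(Premium, Premium, Mid): Firm B can switch to High (40 → 54). Not NE.
(The remaining 2 profiles each have a profitable deviation by the same check.)

This game has no pure Nash equilibrium.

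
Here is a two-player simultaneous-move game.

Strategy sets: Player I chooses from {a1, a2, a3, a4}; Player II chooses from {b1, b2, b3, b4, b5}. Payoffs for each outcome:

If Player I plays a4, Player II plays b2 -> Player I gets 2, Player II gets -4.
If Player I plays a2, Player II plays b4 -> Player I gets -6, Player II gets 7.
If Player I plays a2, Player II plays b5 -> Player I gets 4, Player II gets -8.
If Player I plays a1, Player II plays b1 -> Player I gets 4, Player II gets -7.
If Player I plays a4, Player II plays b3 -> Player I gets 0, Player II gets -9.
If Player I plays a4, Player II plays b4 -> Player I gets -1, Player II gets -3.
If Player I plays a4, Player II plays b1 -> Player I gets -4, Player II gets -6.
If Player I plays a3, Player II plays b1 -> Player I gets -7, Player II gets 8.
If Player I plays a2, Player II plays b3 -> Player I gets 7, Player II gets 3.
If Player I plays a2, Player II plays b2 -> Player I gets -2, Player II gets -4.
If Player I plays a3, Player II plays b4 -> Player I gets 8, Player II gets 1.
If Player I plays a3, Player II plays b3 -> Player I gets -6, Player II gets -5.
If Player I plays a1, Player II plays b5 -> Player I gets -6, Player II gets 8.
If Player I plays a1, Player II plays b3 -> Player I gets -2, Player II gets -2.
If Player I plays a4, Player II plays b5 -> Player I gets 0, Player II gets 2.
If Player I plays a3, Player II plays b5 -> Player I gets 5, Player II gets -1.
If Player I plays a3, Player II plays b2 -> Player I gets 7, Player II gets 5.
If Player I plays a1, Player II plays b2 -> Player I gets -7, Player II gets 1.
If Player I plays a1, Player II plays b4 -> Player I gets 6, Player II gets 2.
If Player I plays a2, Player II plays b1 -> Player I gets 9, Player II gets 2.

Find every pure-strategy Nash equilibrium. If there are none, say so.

(a1, b1): Player I can switch to a2 (4 → 9). Not NE.
(a1, b2): Player I can switch to a2 (-7 → -2). Not NE.
(a1, b3): Player I can switch to a2 (-2 → 7). Not NE.
(a1, b4): Player I can switch to a3 (6 → 8). Not NE.
(a1, b5): Player I can switch to a2 (-6 → 4). Not NE.
(a2, b1): Player II can switch to b3 (2 → 3). Not NE.
(a2, b2): Player I can switch to a3 (-2 → 7). Not NE.
(a2, b3): Player II can switch to b4 (3 → 7). Not NE.
(a2, b4): Player I can switch to a1 (-6 → 6). Not NE.
(a2, b5): Player I can switch to a3 (4 → 5). Not NE.
(a3, b1): Player I can switch to a1 (-7 → 4). Not NE.
(a3, b2): Player II can switch to b1 (5 → 8). Not NE.
(The remaining 8 profiles each have a profitable deviation by the same check.)

none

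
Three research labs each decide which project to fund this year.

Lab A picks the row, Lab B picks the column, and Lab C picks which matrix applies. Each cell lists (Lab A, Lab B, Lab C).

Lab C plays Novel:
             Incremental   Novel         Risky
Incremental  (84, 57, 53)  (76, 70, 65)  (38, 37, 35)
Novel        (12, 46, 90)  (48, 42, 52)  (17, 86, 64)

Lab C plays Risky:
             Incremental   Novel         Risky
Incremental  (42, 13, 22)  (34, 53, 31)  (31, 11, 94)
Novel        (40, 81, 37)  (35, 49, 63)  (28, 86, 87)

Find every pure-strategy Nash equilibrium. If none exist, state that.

(Incremental, Novel, Novel)

(Incremental, Incremental, Novel): Lab B can switch to Novel (57 → 70). Not NE.
(Incremental, Incremental, Risky): Lab B can switch to Novel (13 → 53). Not NE.
(Incremental, Novel, Novel): Lab A gets 76, best alternative 48; Lab B gets 70, best alternative 57; Lab C gets 65, best alternative 31. No profitable deviation — NE.
(Incremental, Novel, Risky): Lab A can switch to Novel (34 → 35). Not NE.
(Incremental, Risky, Novel): Lab B can switch to Incremental (37 → 57). Not NE.
(Incremental, Risky, Risky): Lab B can switch to Incremental (11 → 13). Not NE.
(Novel, Incremental, Novel): Lab A can switch to Incremental (12 → 84). Not NE.
(The remaining 5 profiles each have a profitable deviation by the same check.)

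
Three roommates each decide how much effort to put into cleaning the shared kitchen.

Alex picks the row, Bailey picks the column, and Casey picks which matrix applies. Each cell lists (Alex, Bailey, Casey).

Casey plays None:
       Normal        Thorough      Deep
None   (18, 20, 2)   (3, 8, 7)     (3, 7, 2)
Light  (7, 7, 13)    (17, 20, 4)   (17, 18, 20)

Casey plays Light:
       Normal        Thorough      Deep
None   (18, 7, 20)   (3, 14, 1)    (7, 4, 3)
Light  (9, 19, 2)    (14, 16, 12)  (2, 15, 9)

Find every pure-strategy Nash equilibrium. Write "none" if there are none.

Alex against (Normal, None): payoffs 18, 7 → best response None.
Alex against (Normal, Light): payoffs 18, 9 → best response None.
Alex against (Thorough, None): payoffs 3, 17 → best response Light.
Alex against (Thorough, Light): payoffs 3, 14 → best response Light.
Alex against (Deep, None): payoffs 3, 17 → best response Light.
Alex against (Deep, Light): payoffs 7, 2 → best response None.
Bailey against (None, None): payoffs 20, 8, 7 → best response Normal.
Bailey against (None, Light): payoffs 7, 14, 4 → best response Thorough.
Bailey against (Light, None): payoffs 7, 20, 18 → best response Thorough.
Bailey against (Light, Light): payoffs 19, 16, 15 → best response Normal.
Casey against (None, Normal): payoffs 2, 20 → best response Light.
Casey against (None, Thorough): payoffs 7, 1 → best response None.
Casey against (None, Deep): payoffs 2, 3 → best response Light.
Casey against (Light, Normal): payoffs 13, 2 → best response None.
Casey against (Light, Thorough): payoffs 4, 12 → best response Light.
Casey against (Light, Deep): payoffs 20, 9 → best response None.
No profile is a mutual best response for all players.

This game has no pure Nash equilibrium.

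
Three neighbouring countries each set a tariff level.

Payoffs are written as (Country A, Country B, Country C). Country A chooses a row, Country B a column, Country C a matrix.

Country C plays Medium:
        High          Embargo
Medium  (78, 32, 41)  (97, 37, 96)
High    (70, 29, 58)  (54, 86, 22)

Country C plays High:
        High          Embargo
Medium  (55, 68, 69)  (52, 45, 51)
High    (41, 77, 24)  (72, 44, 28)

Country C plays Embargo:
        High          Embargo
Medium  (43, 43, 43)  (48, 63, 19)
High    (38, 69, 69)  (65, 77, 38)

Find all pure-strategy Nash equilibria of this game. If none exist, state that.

For each player, find the best response to each opponent profile; mutual best responses are the pure NE.
Country A against (High, Medium): payoffs 78, 70 → best response Medium.
Country A against (High, High): payoffs 55, 41 → best response Medium.
Country A against (High, Embargo): payoffs 43, 38 → best response Medium.
Country A against (Embargo, Medium): payoffs 97, 54 → best response Medium.
Country A against (Embargo, High): payoffs 52, 72 → best response High.
Country A against (Embargo, Embargo): payoffs 48, 65 → best response High.
Country B against (Medium, Medium): payoffs 32, 37 → best response Embargo.
Country B against (Medium, High): payoffs 68, 45 → best response High.
Country B against (Medium, Embargo): payoffs 43, 63 → best response Embargo.
Country B against (High, Medium): payoffs 29, 86 → best response Embargo.
Country B against (High, High): payoffs 77, 44 → best response High.
Country B against (High, Embargo): payoffs 69, 77 → best response Embargo.
Country C against (Medium, High): payoffs 41, 69, 43 → best response High.
Country C against (Medium, Embargo): payoffs 96, 51, 19 → best response Medium.
Country C against (High, High): payoffs 58, 24, 69 → best response Embargo.
Country C against (High, Embargo): payoffs 22, 28, 38 → best response Embargo.
Mutual best responses: (Medium, High, High); (Medium, Embargo, Medium); (High, Embargo, Embargo).

The pure Nash equilibria are (Medium, High, High); (Medium, Embargo, Medium); (High, Embargo, Embargo).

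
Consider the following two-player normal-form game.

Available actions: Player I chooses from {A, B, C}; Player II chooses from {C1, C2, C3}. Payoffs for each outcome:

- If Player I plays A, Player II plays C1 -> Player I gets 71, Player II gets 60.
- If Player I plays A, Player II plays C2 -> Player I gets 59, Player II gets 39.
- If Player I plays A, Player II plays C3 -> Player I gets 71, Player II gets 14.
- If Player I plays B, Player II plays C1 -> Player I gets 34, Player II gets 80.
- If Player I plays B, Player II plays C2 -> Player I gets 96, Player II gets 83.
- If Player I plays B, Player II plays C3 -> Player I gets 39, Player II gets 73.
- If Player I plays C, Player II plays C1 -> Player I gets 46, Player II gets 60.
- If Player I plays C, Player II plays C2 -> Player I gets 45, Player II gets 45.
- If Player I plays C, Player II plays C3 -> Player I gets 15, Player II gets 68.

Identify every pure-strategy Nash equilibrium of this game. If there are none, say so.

The pure Nash equilibria are (A, C1); (B, C2).

(A, C1): Player I gets 71, best alternative 46; Player II gets 60, best alternative 39. No profitable deviation — NE.
(A, C2): Player I can switch to B (59 → 96). Not NE.
(A, C3): Player II can switch to C1 (14 → 60). Not NE.
(B, C1): Player I can switch to A (34 → 71). Not NE.
(B, C2): Player I gets 96, best alternative 59; Player II gets 83, best alternative 80. No profitable deviation — NE.
(B, C3): Player I can switch to A (39 → 71). Not NE.
(C, C1): Player I can switch to A (46 → 71). Not NE.
(C, C2): Player I can switch to A (45 → 59). Not NE.
(The remaining 1 profile has a profitable deviation by the same check.)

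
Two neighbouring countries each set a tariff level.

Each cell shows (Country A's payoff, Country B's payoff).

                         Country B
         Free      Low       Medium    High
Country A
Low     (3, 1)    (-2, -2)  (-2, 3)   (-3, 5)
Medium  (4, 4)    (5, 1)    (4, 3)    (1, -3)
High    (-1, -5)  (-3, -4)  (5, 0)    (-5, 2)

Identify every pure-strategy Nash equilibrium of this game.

For each strategy profile, look for a profitable unilateral deviation.
(Low, Free): Country A can switch to Medium (3 → 4). Not NE.
(Low, Low): Country A can switch to Medium (-2 → 5). Not NE.
(Low, Medium): Country A can switch to Medium (-2 → 4). Not NE.
(Low, High): Country A can switch to Medium (-3 → 1). Not NE.
(Medium, Free): Country A gets 4, best alternative 3; Country B gets 4, best alternative 3. No profitable deviation — NE.
(Medium, Low): Country B can switch to Free (1 → 4). Not NE.
(Medium, Medium): Country A can switch to High (4 → 5). Not NE.
(Medium, High): Country B can switch to Free (-3 → 4). Not NE.
(High, Free): Country A can switch to Low (-1 → 3). Not NE.
(High, Low): Country A can switch to Low (-3 → -2). Not NE.
(High, Medium): Country B can switch to High (0 → 2). Not NE.
(High, High): Country A can switch to Low (-5 → -3). Not NE.

(Medium, Free)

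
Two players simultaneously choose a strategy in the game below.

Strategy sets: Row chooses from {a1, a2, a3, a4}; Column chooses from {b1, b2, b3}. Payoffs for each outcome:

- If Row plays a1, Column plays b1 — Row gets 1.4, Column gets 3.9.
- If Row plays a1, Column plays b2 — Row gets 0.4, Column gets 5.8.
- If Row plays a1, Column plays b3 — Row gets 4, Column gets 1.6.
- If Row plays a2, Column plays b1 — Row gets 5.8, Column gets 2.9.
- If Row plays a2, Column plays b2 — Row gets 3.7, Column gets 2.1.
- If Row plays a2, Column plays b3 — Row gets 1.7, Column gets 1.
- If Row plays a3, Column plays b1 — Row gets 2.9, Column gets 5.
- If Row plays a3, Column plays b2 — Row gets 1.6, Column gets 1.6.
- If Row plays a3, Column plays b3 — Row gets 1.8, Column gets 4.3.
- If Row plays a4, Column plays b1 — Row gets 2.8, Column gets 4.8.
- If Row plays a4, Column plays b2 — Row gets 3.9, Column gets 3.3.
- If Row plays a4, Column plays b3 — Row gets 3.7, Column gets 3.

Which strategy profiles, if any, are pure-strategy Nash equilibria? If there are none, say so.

(a2, b1)

Row against b1: payoffs 1.4, 5.8, 2.9, 2.8 → best response a2.
Row against b2: payoffs 0.4, 3.7, 1.6, 3.9 → best response a4.
Row against b3: payoffs 4, 1.7, 1.8, 3.7 → best response a1.
Column against a1: payoffs 3.9, 5.8, 1.6 → best response b2.
Column against a2: payoffs 2.9, 2.1, 1 → best response b1.
Column against a3: payoffs 5, 1.6, 4.3 → best response b1.
Column against a4: payoffs 4.8, 3.3, 3 → best response b1.
Mutual best responses: (a2, b1).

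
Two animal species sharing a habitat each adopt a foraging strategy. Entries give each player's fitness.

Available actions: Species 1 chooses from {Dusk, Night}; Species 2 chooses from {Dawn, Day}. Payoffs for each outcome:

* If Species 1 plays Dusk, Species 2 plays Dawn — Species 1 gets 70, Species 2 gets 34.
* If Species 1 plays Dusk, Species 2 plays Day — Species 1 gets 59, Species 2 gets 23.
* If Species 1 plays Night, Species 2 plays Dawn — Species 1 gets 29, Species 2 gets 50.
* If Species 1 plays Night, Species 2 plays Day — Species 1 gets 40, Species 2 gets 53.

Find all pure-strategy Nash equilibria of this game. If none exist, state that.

(Dusk, Dawn): Species 1 gets 70, best alternative 29; Species 2 gets 34, best alternative 23. No profitable deviation — NE.
(Dusk, Day): Species 2 can switch to Dawn (23 → 34). Not NE.
(Night, Dawn): Species 1 can switch to Dusk (29 → 70). Not NE.
(Night, Day): Species 1 can switch to Dusk (40 → 59). Not NE.

Pure NE: (Dusk, Dawn)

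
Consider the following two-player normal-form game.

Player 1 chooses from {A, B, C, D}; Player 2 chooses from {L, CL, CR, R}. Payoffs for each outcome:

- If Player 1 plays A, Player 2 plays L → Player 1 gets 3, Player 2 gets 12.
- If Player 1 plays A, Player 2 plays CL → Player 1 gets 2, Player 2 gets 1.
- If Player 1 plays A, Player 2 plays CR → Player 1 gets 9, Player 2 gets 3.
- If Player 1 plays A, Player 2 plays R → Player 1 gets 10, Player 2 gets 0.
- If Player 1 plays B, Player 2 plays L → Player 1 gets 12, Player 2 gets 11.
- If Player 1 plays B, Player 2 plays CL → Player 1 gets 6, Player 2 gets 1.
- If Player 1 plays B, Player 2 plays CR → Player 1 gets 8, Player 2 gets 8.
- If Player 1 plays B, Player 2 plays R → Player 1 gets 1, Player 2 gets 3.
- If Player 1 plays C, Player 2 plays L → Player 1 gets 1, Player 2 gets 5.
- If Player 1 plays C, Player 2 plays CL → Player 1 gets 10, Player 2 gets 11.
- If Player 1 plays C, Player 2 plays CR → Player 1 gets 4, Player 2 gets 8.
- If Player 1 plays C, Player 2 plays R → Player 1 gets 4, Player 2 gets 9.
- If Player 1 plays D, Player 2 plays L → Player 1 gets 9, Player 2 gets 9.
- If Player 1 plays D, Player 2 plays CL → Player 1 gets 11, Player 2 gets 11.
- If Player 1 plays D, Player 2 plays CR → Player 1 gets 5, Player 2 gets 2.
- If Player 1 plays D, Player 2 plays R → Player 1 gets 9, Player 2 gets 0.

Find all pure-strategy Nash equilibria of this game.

Player 1 against L: payoffs 3, 12, 1, 9 → best response B.
Player 1 against CL: payoffs 2, 6, 10, 11 → best response D.
Player 1 against CR: payoffs 9, 8, 4, 5 → best response A.
Player 1 against R: payoffs 10, 1, 4, 9 → best response A.
Player 2 against A: payoffs 12, 1, 3, 0 → best response L.
Player 2 against B: payoffs 11, 1, 8, 3 → best response L.
Player 2 against C: payoffs 5, 11, 8, 9 → best response CL.
Player 2 against D: payoffs 9, 11, 2, 0 → best response CL.
Mutual best responses: (B, L); (D, CL).

The pure Nash equilibria are (B, L) and (D, CL).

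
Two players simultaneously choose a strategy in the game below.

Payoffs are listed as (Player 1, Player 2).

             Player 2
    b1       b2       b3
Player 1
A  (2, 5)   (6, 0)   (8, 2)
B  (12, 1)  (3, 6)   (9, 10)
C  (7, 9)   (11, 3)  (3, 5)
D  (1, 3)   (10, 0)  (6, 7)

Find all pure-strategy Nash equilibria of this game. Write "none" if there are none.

Player 1 against b1: payoffs 2, 12, 7, 1 → best response B.
Player 1 against b2: payoffs 6, 3, 11, 10 → best response C.
Player 1 against b3: payoffs 8, 9, 3, 6 → best response B.
Player 2 against A: payoffs 5, 0, 2 → best response b1.
Player 2 against B: payoffs 1, 6, 10 → best response b3.
Player 2 against C: payoffs 9, 3, 5 → best response b1.
Player 2 against D: payoffs 3, 0, 7 → best response b3.
Mutual best responses: (B, b3).

Pure NE: (B, b3)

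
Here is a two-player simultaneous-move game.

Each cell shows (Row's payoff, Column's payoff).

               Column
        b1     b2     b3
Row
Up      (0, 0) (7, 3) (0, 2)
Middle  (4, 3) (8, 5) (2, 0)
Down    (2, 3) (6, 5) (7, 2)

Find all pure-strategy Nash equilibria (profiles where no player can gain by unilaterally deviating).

The unique pure-strategy Nash equilibrium is (Middle, b2).

For each strategy profile, look for a profitable unilateral deviation.
(Up, b1): Row can switch to Middle (0 → 4). Not NE.
(Up, b2): Row can switch to Middle (7 → 8). Not NE.
(Up, b3): Row can switch to Middle (0 → 2). Not NE.
(Middle, b1): Column can switch to b2 (3 → 5). Not NE.
(Middle, b2): Row gets 8, best alternative 7; Column gets 5, best alternative 3. No profitable deviation — NE.
(Middle, b3): Row can switch to Down (2 → 7). Not NE.
(Down, b1): Row can switch to Middle (2 → 4). Not NE.
(The remaining 2 profiles each have a profitable deviation by the same check.)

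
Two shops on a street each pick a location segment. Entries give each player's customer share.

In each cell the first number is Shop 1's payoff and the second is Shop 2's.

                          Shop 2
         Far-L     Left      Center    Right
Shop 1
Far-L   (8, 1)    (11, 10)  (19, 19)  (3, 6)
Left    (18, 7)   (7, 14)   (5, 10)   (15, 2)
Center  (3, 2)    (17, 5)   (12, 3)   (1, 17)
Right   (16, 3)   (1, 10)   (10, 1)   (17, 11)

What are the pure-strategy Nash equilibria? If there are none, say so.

Shop 1 against Far-L: payoffs 8, 18, 3, 16 → best response Left.
Shop 1 against Left: payoffs 11, 7, 17, 1 → best response Center.
Shop 1 against Center: payoffs 19, 5, 12, 10 → best response Far-L.
Shop 1 against Right: payoffs 3, 15, 1, 17 → best response Right.
Shop 2 against Far-L: payoffs 1, 10, 19, 6 → best response Center.
Shop 2 against Left: payoffs 7, 14, 10, 2 → best response Left.
Shop 2 against Center: payoffs 2, 5, 3, 17 → best response Right.
Shop 2 against Right: payoffs 3, 10, 1, 11 → best response Right.
Mutual best responses: (Far-L, Center); (Right, Right).

The pure Nash equilibria are (Far-L, Center) and (Right, Right).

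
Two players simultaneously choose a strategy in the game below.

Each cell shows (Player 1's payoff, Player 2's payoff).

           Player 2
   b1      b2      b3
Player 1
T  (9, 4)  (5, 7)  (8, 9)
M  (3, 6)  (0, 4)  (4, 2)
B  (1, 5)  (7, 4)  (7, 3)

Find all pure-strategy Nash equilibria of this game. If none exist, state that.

(T, b3)

Player 1 against b1: payoffs 9, 3, 1 → best response T.
Player 1 against b2: payoffs 5, 0, 7 → best response B.
Player 1 against b3: payoffs 8, 4, 7 → best response T.
Player 2 against T: payoffs 4, 7, 9 → best response b3.
Player 2 against M: payoffs 6, 4, 2 → best response b1.
Player 2 against B: payoffs 5, 4, 3 → best response b1.
Mutual best responses: (T, b3).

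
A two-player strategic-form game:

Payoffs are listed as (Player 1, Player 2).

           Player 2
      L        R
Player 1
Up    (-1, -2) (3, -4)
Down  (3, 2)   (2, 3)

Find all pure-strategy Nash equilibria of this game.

(Up, L): Player 1 can switch to Down (-1 → 3). Not NE.
(Up, R): Player 2 can switch to L (-4 → -2). Not NE.
(Down, L): Player 2 can switch to R (2 → 3). Not NE.
(Down, R): Player 1 can switch to Up (2 → 3). Not NE.

none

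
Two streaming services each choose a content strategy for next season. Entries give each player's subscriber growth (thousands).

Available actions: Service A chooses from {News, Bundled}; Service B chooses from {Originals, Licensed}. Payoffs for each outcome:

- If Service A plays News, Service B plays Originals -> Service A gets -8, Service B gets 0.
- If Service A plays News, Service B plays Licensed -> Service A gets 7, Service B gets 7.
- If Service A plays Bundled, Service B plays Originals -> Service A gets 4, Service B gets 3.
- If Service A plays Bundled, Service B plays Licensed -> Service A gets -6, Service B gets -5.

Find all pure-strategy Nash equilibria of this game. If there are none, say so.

(News, Licensed) and (Bundled, Originals)

For each strategy profile, look for a profitable unilateral deviation.
(News, Originals): Service A can switch to Bundled (-8 → 4). Not NE.
(News, Licensed): Service A gets 7, best alternative -6; Service B gets 7, best alternative 0. No profitable deviation — NE.
(Bundled, Originals): Service A gets 4, best alternative -8; Service B gets 3, best alternative -5. No profitable deviation — NE.
(Bundled, Licensed): Service A can switch to News (-6 → 7). Not NE.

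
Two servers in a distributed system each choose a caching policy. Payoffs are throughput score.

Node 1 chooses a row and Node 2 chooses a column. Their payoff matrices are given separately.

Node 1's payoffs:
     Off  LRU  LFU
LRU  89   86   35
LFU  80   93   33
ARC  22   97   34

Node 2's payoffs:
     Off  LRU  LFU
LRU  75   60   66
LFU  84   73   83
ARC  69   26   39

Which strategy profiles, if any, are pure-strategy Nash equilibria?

Node 1 against Off: payoffs 89, 80, 22 → best response LRU.
Node 1 against LRU: payoffs 86, 93, 97 → best response ARC.
Node 1 against LFU: payoffs 35, 33, 34 → best response LRU.
Node 2 against LRU: payoffs 75, 60, 66 → best response Off.
Node 2 against LFU: payoffs 84, 73, 83 → best response Off.
Node 2 against ARC: payoffs 69, 26, 39 → best response Off.
Mutual best responses: (LRU, Off).

Pure NE: (LRU, Off)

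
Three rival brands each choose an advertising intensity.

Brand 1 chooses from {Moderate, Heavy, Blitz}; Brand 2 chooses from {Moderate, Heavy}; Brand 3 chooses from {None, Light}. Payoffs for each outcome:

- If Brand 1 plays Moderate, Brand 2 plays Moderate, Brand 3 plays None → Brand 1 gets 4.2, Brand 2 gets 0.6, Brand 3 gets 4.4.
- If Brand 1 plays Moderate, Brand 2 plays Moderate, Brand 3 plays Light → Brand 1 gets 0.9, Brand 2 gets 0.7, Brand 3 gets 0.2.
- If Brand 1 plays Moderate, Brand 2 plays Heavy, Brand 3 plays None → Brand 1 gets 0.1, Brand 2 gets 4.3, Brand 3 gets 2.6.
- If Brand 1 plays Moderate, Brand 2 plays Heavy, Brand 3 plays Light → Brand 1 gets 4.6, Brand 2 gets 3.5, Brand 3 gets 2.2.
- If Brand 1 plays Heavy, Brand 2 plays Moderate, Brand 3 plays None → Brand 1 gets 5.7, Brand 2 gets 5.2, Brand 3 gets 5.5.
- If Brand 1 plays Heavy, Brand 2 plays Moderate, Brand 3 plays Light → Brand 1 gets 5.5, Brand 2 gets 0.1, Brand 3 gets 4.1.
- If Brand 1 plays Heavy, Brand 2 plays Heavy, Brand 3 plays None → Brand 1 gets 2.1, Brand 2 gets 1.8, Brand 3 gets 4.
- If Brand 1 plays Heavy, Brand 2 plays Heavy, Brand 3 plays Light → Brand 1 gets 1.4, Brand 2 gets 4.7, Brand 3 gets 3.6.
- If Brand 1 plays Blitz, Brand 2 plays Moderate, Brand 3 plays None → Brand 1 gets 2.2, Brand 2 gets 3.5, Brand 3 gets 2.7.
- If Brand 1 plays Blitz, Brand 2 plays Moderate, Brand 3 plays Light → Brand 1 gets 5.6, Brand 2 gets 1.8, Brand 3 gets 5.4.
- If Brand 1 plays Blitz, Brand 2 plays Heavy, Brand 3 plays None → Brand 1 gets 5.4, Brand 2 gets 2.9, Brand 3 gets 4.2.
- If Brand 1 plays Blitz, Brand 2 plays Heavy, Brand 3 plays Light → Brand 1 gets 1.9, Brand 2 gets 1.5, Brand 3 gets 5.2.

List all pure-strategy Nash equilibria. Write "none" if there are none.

The pure Nash equilibria are (Heavy, Moderate, None) and (Blitz, Moderate, Light).

(Moderate, Moderate, None): Brand 1 can switch to Heavy (4.2 → 5.7). Not NE.
(Moderate, Moderate, Light): Brand 1 can switch to Heavy (0.9 → 5.5). Not NE.
(Moderate, Heavy, None): Brand 1 can switch to Heavy (0.1 → 2.1). Not NE.
(Moderate, Heavy, Light): Brand 3 can switch to None (2.2 → 2.6). Not NE.
(Heavy, Moderate, None): Brand 1 gets 5.7, best alternative 4.2; Brand 2 gets 5.2, best alternative 1.8; Brand 3 gets 5.5, best alternative 4.1. No profitable deviation — NE.
(Heavy, Moderate, Light): Brand 1 can switch to Blitz (5.5 → 5.6). Not NE.
(Heavy, Heavy, None): Brand 1 can switch to Blitz (2.1 → 5.4). Not NE.
(Heavy, Heavy, Light): Brand 1 can switch to Moderate (1.4 → 4.6). Not NE.
(Blitz, Moderate, None): Brand 1 can switch to Moderate (2.2 → 4.2). Not NE.
(Blitz, Moderate, Light): Brand 1 gets 5.6, best alternative 5.5; Brand 2 gets 1.8, best alternative 1.5; Brand 3 gets 5.4, best alternative 2.7. No profitable deviation — NE.
(Blitz, Heavy, None): Brand 2 can switch to Moderate (2.9 → 3.5). Not NE.
(Blitz, Heavy, Light): Brand 1 can switch to Moderate (1.9 → 4.6). Not NE.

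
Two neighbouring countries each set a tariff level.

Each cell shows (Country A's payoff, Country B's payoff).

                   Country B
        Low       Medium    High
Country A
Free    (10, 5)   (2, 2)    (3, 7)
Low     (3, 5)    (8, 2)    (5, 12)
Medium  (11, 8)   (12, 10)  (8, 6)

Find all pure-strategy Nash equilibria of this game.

(Free, Low): Country A can switch to Medium (10 → 11). Not NE.
(Free, Medium): Country A can switch to Low (2 → 8). Not NE.
(Free, High): Country A can switch to Low (3 → 5). Not NE.
(Low, Low): Country A can switch to Free (3 → 10). Not NE.
(Low, Medium): Country A can switch to Medium (8 → 12). Not NE.
(Low, High): Country A can switch to Medium (5 → 8). Not NE.
(Medium, Low): Country B can switch to Medium (8 → 10). Not NE.
(Medium, Medium): Country A gets 12, best alternative 8; Country B gets 10, best alternative 8. No profitable deviation — NE.
(Medium, High): Country B can switch to Low (6 → 8). Not NE.

(Medium, Medium)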